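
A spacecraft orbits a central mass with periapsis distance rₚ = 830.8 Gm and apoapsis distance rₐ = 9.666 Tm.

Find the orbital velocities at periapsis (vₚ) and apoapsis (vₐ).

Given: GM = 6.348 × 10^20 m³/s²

Convert to SI: rₚ = 830.8 Gm = 8.308e+11 m; rₐ = 9.666 Tm = 9.666e+12 m.
Use the vis-viva equation v² = GM(2/r − 1/a) with a = (rₚ + rₐ)/2 = (8.308e+11 + 9.666e+12)/2 = 5.2484e+12 m.
vₚ = √(GM · (2/rₚ − 1/a)) = √(6.348e+20 · (2/8.308e+11 − 1/5.2484e+12)) m/s ≈ 3.751e+04 m/s = 37.51 km/s.
vₐ = √(GM · (2/rₐ − 1/a)) = √(6.348e+20 · (2/9.666e+12 − 1/5.2484e+12)) m/s ≈ 3224 m/s = 3.224 km/s.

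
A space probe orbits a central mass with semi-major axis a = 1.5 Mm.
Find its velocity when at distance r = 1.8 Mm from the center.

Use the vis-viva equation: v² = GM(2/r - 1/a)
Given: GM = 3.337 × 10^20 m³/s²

Convert to SI: a = 1.5 Mm = 1.5e+06 m; r = 1.8 Mm = 1.8e+06 m.
Vis-viva: v = √(GM · (2/r − 1/a)).
2/r − 1/a = 2/1.8e+06 − 1/1.5e+06 = 4.44444e-07 m⁻¹.
v = √(3.337e+20 · 4.44444e-07) m/s ≈ 1.218e+07 m/s = 1.218e+04 km/s.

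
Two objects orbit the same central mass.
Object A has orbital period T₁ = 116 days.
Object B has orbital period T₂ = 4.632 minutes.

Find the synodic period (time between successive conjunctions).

Convert to SI: T₁ = 116 days = 1.00224e+07 s; T₂ = 4.632 minutes = 277.92 s.
T_syn = |T₁ · T₂ / (T₁ − T₂)|.
T_syn = |1.00224e+07 · 277.92 / (1.00224e+07 − 277.92)| s ≈ 277.9 s = 4.632 minutes.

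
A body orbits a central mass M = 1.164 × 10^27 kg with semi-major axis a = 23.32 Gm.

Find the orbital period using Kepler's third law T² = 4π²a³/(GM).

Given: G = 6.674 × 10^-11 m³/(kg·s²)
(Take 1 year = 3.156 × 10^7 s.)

Convert to SI: a = 23.32 Gm = 2.332e+10 m.
GM = G · M = 6.674e-11 · 1.164e+27 = 7.76854e+16 m³/s².
Kepler's third law: T = 2π √(a³ / GM).
Substituting a = 2.332e+10 m and GM = 7.76854e+16 m³/s²:
T = 2π √((2.332e+10)³ / 7.76854e+16) s
T ≈ 8.028e+07 s = 2.544 years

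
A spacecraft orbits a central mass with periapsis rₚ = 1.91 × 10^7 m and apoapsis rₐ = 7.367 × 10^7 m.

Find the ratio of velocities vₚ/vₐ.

Conservation of angular momentum gives rₚvₚ = rₐvₐ, so vₚ/vₐ = rₐ/rₚ.
vₚ/vₐ = 7.367e+07 / 1.91e+07 ≈ 3.857.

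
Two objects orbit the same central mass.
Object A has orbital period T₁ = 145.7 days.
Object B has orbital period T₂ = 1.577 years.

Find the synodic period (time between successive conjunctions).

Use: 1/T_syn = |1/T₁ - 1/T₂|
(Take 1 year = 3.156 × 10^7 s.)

Convert to SI: T₁ = 145.7 days = 1.25885e+07 s; T₂ = 1.577 years = 4.97701e+07 s.
T_syn = |T₁ · T₂ / (T₁ − T₂)|.
T_syn = |1.25885e+07 · 4.97701e+07 / (1.25885e+07 − 4.97701e+07)| s ≈ 1.685e+07 s = 195 days.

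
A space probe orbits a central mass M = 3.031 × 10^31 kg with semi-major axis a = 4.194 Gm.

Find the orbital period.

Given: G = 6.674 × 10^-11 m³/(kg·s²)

Convert to SI: a = 4.194 Gm = 4.194e+09 m.
GM = G · M = 6.674e-11 · 3.031e+31 = 2.02289e+21 m³/s².
Kepler's third law: T = 2π √(a³ / GM).
Substituting a = 4.194e+09 m and GM = 2.02289e+21 m³/s²:
T = 2π √((4.194e+09)³ / 2.02289e+21) s
T ≈ 3.794e+04 s = 10.54 hours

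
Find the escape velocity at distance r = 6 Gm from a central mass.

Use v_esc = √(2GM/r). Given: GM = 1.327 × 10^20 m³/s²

Convert to SI: r = 6 Gm = 6e+09 m.
Escape velocity comes from setting total energy to zero: ½v² − GM/r = 0 ⇒ v_esc = √(2GM / r).
v_esc = √(2 · 1.327e+20 / 6e+09) m/s ≈ 2.103e+05 m/s = 210.3 km/s.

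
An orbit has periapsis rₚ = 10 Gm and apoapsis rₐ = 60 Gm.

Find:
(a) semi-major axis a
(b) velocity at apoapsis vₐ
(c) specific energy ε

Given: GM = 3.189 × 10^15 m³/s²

Convert to SI: rₚ = 10 Gm = 1e+10 m; rₐ = 60 Gm = 6e+10 m.
(a) a = (rₚ + rₐ)/2 = (1e+10 + 6e+10)/2 ≈ 3.5e+10 m
(b) With a = (rₚ + rₐ)/2 = 3.5e+10 m, vₐ = √(GM (2/rₐ − 1/a)) = √(3.189e+15 · (2/6e+10 − 1/3.5e+10)) m/s ≈ 123.2 m/s
(c) With a = (rₚ + rₐ)/2 = 3.5e+10 m, ε = −GM/(2a) = −3.189e+15/(2 · 3.5e+10) J/kg ≈ -4.556e+04 J/kg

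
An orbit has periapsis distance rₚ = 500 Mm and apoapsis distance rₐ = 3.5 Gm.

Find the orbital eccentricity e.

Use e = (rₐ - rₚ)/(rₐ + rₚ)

Convert to SI: rₚ = 500 Mm = 5e+08 m; rₐ = 3.5 Gm = 3.5e+09 m.
e = (rₐ − rₚ) / (rₐ + rₚ).
e = (3.5e+09 − 5e+08) / (3.5e+09 + 5e+08) = 3e+09 / 4e+09 ≈ 0.75.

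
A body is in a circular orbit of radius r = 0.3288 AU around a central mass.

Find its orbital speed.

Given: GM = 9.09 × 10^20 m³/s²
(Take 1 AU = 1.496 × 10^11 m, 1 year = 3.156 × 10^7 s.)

Convert to SI: r = 0.3288 AU = 4.91885e+10 m.
For a circular orbit, gravity supplies the centripetal force, so v = √(GM / r).
v = √(9.09e+20 / 4.91885e+10) m/s ≈ 1.359e+05 m/s = 28.68 AU/year.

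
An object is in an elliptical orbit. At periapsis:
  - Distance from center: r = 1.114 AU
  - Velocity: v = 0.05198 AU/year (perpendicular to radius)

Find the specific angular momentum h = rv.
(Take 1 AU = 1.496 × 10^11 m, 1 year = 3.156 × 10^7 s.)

Convert to SI: r = 1.114 AU = 1.66654e+11 m; v = 0.05198 AU/year = 246.394 m/s.
With v perpendicular to r, h = r · v.
h = 1.66654e+11 · 246.394 m²/s ≈ 4.106e+13 m²/s.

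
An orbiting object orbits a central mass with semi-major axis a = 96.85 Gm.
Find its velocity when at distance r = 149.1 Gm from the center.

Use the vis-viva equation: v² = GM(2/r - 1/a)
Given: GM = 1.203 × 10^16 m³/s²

Convert to SI: a = 96.85 Gm = 9.685e+10 m; r = 149.1 Gm = 1.491e+11 m.
Vis-viva: v = √(GM · (2/r − 1/a)).
2/r − 1/a = 2/1.491e+11 − 1/9.685e+10 = 3.08857e-12 m⁻¹.
v = √(1.203e+16 · 3.08857e-12) m/s ≈ 192.8 m/s = 192.8 m/s.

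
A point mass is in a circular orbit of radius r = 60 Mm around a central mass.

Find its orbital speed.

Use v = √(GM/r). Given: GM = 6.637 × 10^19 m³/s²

Convert to SI: r = 60 Mm = 6e+07 m.
For a circular orbit, gravity supplies the centripetal force, so v = √(GM / r).
v = √(6.637e+19 / 6e+07) m/s ≈ 1.052e+06 m/s = 1052 km/s.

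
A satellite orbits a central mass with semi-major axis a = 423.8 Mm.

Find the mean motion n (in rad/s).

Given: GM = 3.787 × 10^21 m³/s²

Convert to SI: a = 423.8 Mm = 4.238e+08 m.
n = √(GM / a³).
n = √(3.787e+21 / (4.238e+08)³) rad/s ≈ 0.007054 rad/s.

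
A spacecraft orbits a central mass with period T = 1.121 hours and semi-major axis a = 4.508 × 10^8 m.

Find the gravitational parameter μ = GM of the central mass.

Convert to SI: T = 1.121 hours = 4035.6 s.
GM = 4π² · a³ / T².
GM = 4π² · (4.508e+08)³ / (4035.6)² m³/s² ≈ 2.221e+20 m³/s² = 2.221 × 10^20 m³/s².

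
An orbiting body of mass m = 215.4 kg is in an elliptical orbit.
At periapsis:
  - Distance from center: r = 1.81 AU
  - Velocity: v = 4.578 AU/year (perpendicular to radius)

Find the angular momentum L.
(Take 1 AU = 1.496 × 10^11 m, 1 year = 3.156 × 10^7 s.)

Convert to SI: r = 1.81 AU = 2.70776e+11 m; v = 4.578 AU/year = 21700.5 m/s.
Since v is perpendicular to r, L = m · v · r.
L = 215.4 · 21700.5 · 2.70776e+11 kg·m²/s ≈ 1.266e+18 kg·m²/s.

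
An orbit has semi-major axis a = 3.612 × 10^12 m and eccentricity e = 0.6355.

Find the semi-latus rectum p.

p = a (1 − e²).
p = 3.612e+12 · (1 − (0.6355)²) = 3.612e+12 · 0.59614 ≈ 2.153e+12 m = 2.153 × 10^12 m.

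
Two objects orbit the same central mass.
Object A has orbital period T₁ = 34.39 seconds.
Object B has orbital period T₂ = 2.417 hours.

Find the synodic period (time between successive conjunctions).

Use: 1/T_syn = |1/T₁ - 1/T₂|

Convert to SI: T₂ = 2.417 hours = 8701.2 s.
T_syn = |T₁ · T₂ / (T₁ − T₂)|.
T_syn = |34.39 · 8701.2 / (34.39 − 8701.2)| s ≈ 34.53 s = 34.53 seconds.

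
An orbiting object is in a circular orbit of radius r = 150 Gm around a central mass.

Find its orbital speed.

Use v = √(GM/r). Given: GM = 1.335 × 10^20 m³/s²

Convert to SI: r = 150 Gm = 1.5e+11 m.
For a circular orbit, gravity supplies the centripetal force, so v = √(GM / r).
v = √(1.335e+20 / 1.5e+11) m/s ≈ 2.983e+04 m/s = 29.83 km/s.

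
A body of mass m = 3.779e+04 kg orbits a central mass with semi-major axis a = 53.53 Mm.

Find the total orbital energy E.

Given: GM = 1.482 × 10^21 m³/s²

Convert to SI: a = 53.53 Mm = 5.353e+07 m.
E = −GMm / (2a).
E = −1.482e+21 · 3.779e+04 / (2 · 5.353e+07) J ≈ -5.231e+17 J = -523.1 PJ.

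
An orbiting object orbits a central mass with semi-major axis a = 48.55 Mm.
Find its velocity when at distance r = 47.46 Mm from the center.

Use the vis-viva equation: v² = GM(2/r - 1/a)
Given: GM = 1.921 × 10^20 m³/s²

Convert to SI: a = 48.55 Mm = 4.855e+07 m; r = 47.46 Mm = 4.746e+07 m.
Vis-viva: v = √(GM · (2/r − 1/a)).
2/r − 1/a = 2/4.746e+07 − 1/4.855e+07 = 2.15434e-08 m⁻¹.
v = √(1.921e+20 · 2.15434e-08) m/s ≈ 2.034e+06 m/s = 2034 km/s.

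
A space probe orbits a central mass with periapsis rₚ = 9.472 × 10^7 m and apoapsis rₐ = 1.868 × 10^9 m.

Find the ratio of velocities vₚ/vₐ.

Conservation of angular momentum gives rₚvₚ = rₐvₐ, so vₚ/vₐ = rₐ/rₚ.
vₚ/vₐ = 1.868e+09 / 9.472e+07 ≈ 19.72.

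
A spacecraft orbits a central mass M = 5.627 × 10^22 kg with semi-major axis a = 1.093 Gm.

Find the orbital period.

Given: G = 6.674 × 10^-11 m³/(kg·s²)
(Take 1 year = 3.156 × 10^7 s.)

Convert to SI: a = 1.093 Gm = 1.093e+09 m.
GM = G · M = 6.674e-11 · 5.627e+22 = 3.75546e+12 m³/s².
Kepler's third law: T = 2π √(a³ / GM).
Substituting a = 1.093e+09 m and GM = 3.75546e+12 m³/s²:
T = 2π √((1.093e+09)³ / 3.75546e+12) s
T ≈ 1.172e+08 s = 3.712 years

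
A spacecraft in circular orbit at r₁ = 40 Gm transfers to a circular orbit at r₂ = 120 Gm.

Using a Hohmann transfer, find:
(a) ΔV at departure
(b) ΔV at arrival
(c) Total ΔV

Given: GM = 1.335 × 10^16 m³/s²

Convert to SI: r₁ = 40 Gm = 4e+10 m; r₂ = 120 Gm = 1.2e+11 m.
Transfer semi-major axis: a_t = (r₁ + r₂)/2 = (4e+10 + 1.2e+11)/2 = 8e+10 m.
Circular speeds: v₁ = √(GM/r₁) = 577.711 m/s, v₂ = √(GM/r₂) = 333.542 m/s.
Transfer speeds (vis-viva v² = GM(2/r − 1/a_t)): v₁ᵗ = 707.549 m/s, v₂ᵗ = 235.85 m/s.
(a) ΔV₁ = |v₁ᵗ − v₁| ≈ 129.8 m/s = 129.8 m/s.
(b) ΔV₂ = |v₂ − v₂ᵗ| ≈ 97.69 m/s = 97.69 m/s.
(c) ΔV_total = ΔV₁ + ΔV₂ ≈ 227.5 m/s = 227.5 m/s.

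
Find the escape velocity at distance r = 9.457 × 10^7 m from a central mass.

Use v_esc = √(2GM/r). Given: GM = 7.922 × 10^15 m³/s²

Escape velocity comes from setting total energy to zero: ½v² − GM/r = 0 ⇒ v_esc = √(2GM / r).
v_esc = √(2 · 7.922e+15 / 9.457e+07) m/s ≈ 1.294e+04 m/s = 12.94 km/s.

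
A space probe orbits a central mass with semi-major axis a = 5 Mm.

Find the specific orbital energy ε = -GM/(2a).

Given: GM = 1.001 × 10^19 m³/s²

Convert to SI: a = 5 Mm = 5e+06 m.
ε = −GM / (2a).
ε = −1.001e+19 / (2 · 5e+06) J/kg ≈ -1.001e+12 J/kg = -1001 GJ/kg.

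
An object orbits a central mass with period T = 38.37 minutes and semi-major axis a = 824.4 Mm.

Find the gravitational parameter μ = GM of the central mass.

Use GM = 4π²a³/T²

Convert to SI: T = 38.37 minutes = 2302.2 s; a = 824.4 Mm = 8.244e+08 m.
GM = 4π² · a³ / T².
GM = 4π² · (8.244e+08)³ / (2302.2)² m³/s² ≈ 4.173e+21 m³/s² = 4.173 × 10^21 m³/s².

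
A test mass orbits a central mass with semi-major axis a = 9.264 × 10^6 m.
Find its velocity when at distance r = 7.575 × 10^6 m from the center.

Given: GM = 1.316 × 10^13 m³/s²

Vis-viva: v = √(GM · (2/r − 1/a)).
2/r − 1/a = 2/7.575e+06 − 1/9.264e+06 = 1.56082e-07 m⁻¹.
v = √(1.316e+13 · 1.56082e-07) m/s ≈ 1433 m/s = 1.433 km/s.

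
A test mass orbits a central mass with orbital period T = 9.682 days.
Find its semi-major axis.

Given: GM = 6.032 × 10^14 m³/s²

Convert to SI: T = 9.682 days = 836525 s.
Invert Kepler's third law: a = (GM · T² / (4π²))^(1/3).
Substituting T = 836525 s and GM = 6.032e+14 m³/s²:
a = (6.032e+14 · (836525)² / (4π²))^(1/3) m
a ≈ 2.203e+08 m = 220.3 Mm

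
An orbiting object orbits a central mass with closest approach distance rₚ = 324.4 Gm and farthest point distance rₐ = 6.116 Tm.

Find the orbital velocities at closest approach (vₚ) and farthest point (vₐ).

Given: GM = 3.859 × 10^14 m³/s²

Convert to SI: rₚ = 324.4 Gm = 3.244e+11 m; rₐ = 6.116 Tm = 6.116e+12 m.
Use the vis-viva equation v² = GM(2/r − 1/a) with a = (rₚ + rₐ)/2 = (3.244e+11 + 6.116e+12)/2 = 3.2202e+12 m.
vₚ = √(GM · (2/rₚ − 1/a)) = √(3.859e+14 · (2/3.244e+11 − 1/3.2202e+12)) m/s ≈ 47.53 m/s = 47.53 m/s.
vₐ = √(GM · (2/rₐ − 1/a)) = √(3.859e+14 · (2/6.116e+12 − 1/3.2202e+12)) m/s ≈ 2.521 m/s = 2.521 m/s.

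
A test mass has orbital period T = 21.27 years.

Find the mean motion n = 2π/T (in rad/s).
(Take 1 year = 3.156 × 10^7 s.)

Convert to SI: T = 21.27 years = 6.71281e+08 s.
n = 2π / T.
n = 2π / 6.71281e+08 s ≈ 9.36e-09 rad/s.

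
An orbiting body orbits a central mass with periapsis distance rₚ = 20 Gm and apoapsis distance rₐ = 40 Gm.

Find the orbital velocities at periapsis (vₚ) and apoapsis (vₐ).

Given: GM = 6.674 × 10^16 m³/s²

Convert to SI: rₚ = 20 Gm = 2e+10 m; rₐ = 40 Gm = 4e+10 m.
Use the vis-viva equation v² = GM(2/r − 1/a) with a = (rₚ + rₐ)/2 = (2e+10 + 4e+10)/2 = 3e+10 m.
vₚ = √(GM · (2/rₚ − 1/a)) = √(6.674e+16 · (2/2e+10 − 1/3e+10)) m/s ≈ 2109 m/s = 2.109 km/s.
vₐ = √(GM · (2/rₐ − 1/a)) = √(6.674e+16 · (2/4e+10 − 1/3e+10)) m/s ≈ 1055 m/s = 1.055 km/s.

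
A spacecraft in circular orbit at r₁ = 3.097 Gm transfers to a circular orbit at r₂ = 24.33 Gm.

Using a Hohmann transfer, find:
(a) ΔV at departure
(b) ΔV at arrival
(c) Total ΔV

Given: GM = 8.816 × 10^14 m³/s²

Convert to SI: r₁ = 3.097 Gm = 3.097e+09 m; r₂ = 24.33 Gm = 2.433e+10 m.
Transfer semi-major axis: a_t = (r₁ + r₂)/2 = (3.097e+09 + 2.433e+10)/2 = 1.37135e+10 m.
Circular speeds: v₁ = √(GM/r₁) = 533.538 m/s, v₂ = √(GM/r₂) = 190.355 m/s.
Transfer speeds (vis-viva v² = GM(2/r − 1/a_t)): v₁ᵗ = 710.66 m/s, v₂ᵗ = 90.461 m/s.
(a) ΔV₁ = |v₁ᵗ − v₁| ≈ 177.1 m/s = 177.1 m/s.
(b) ΔV₂ = |v₂ − v₂ᵗ| ≈ 99.89 m/s = 99.89 m/s.
(c) ΔV_total = ΔV₁ + ΔV₂ ≈ 277 m/s = 277 m/s.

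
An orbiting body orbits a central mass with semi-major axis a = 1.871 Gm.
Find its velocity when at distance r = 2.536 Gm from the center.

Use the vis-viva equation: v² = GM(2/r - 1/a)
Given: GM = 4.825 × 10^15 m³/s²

Convert to SI: a = 1.871 Gm = 1.871e+09 m; r = 2.536 Gm = 2.536e+09 m.
Vis-viva: v = √(GM · (2/r − 1/a)).
2/r − 1/a = 2/2.536e+09 − 1/1.871e+09 = 2.5417e-10 m⁻¹.
v = √(4.825e+15 · 2.5417e-10) m/s ≈ 1107 m/s = 1.107 km/s.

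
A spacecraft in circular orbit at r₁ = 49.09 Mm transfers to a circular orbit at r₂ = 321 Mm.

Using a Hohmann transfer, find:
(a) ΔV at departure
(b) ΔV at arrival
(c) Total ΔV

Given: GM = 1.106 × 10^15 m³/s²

Convert to SI: r₁ = 49.09 Mm = 4.909e+07 m; r₂ = 321 Mm = 3.21e+08 m.
Transfer semi-major axis: a_t = (r₁ + r₂)/2 = (4.909e+07 + 3.21e+08)/2 = 1.85045e+08 m.
Circular speeds: v₁ = √(GM/r₁) = 4746.58 m/s, v₂ = √(GM/r₂) = 1856.2 m/s.
Transfer speeds (vis-viva v² = GM(2/r − 1/a_t)): v₁ᵗ = 6251.65 m/s, v₂ᵗ = 956.055 m/s.
(a) ΔV₁ = |v₁ᵗ − v₁| ≈ 1505 m/s = 1.505 km/s.
(b) ΔV₂ = |v₂ − v₂ᵗ| ≈ 900.1 m/s = 900.1 m/s.
(c) ΔV_total = ΔV₁ + ΔV₂ ≈ 2405 m/s = 2.405 km/s.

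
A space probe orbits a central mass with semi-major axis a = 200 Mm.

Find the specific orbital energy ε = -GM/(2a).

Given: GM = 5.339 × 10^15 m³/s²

Convert to SI: a = 200 Mm = 2e+08 m.
ε = −GM / (2a).
ε = −5.339e+15 / (2 · 2e+08) J/kg ≈ -1.335e+07 J/kg = -13.35 MJ/kg.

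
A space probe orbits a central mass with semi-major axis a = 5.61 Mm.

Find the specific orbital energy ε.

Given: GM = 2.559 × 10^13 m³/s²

Convert to SI: a = 5.61 Mm = 5.61e+06 m.
ε = −GM / (2a).
ε = −2.559e+13 / (2 · 5.61e+06) J/kg ≈ -2.281e+06 J/kg = -2.281 MJ/kg.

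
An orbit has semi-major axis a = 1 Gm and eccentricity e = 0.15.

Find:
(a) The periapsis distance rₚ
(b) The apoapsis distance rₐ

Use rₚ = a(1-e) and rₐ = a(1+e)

Convert to SI: a = 1 Gm = 1e+09 m.
(a) rₚ = a(1 − e) = 1e+09 · (1 − 0.15) = 1e+09 · 0.85 ≈ 8.5e+08 m = 850 Mm.
(b) rₐ = a(1 + e) = 1e+09 · (1 + 0.15) = 1e+09 · 1.15 ≈ 1.15e+09 m = 1.15 Gm.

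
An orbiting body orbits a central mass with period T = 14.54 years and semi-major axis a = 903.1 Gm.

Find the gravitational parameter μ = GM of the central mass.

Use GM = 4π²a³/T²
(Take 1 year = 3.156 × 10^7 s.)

Convert to SI: T = 14.54 years = 4.58882e+08 s; a = 903.1 Gm = 9.031e+11 m.
GM = 4π² · a³ / T².
GM = 4π² · (9.031e+11)³ / (4.58882e+08)² m³/s² ≈ 1.381e+20 m³/s² = 1.381 × 10^20 m³/s².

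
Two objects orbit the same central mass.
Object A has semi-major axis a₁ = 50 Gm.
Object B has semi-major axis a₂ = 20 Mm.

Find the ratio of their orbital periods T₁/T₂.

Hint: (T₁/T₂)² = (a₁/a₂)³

Convert to SI: a₁ = 50 Gm = 5e+10 m; a₂ = 20 Mm = 2e+07 m.
From Kepler's third law, (T₁/T₂)² = (a₁/a₂)³, so T₁/T₂ = (a₁/a₂)^(3/2).
a₁/a₂ = 5e+10 / 2e+07 = 2500.
T₁/T₂ = (2500)^(3/2) ≈ 1.25e+05.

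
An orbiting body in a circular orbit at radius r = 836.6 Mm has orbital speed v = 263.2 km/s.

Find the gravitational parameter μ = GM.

Convert to SI: r = 836.6 Mm = 8.366e+08 m; v = 263.2 km/s = 263200 m/s.
For a circular orbit v² = GM/r, so GM = v² · r.
GM = (263200)² · 8.366e+08 m³/s² ≈ 5.795e+19 m³/s² = 5.795 × 10^19 m³/s².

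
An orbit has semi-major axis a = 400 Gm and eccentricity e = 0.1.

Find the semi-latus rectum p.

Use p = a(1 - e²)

Convert to SI: a = 400 Gm = 4e+11 m.
p = a (1 − e²).
p = 4e+11 · (1 − (0.1)²) = 4e+11 · 0.99 ≈ 3.96e+11 m = 396 Gm.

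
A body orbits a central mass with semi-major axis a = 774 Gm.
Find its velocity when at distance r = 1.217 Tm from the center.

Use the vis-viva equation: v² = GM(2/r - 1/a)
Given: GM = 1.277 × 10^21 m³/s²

Convert to SI: a = 774 Gm = 7.74e+11 m; r = 1.217 Tm = 1.217e+12 m.
Vis-viva: v = √(GM · (2/r − 1/a)).
2/r − 1/a = 2/1.217e+12 − 1/7.74e+11 = 3.51396e-13 m⁻¹.
v = √(1.277e+21 · 3.51396e-13) m/s ≈ 2.118e+04 m/s = 21.18 km/s.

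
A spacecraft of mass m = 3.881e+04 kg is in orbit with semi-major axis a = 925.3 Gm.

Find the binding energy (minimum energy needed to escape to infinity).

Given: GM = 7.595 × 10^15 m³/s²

Convert to SI: a = 925.3 Gm = 9.253e+11 m.
Total orbital energy is E = −GMm/(2a); binding energy is E_bind = −E = GMm/(2a).
E_bind = 7.595e+15 · 3.881e+04 / (2 · 9.253e+11) J ≈ 1.593e+08 J = 159.3 MJ.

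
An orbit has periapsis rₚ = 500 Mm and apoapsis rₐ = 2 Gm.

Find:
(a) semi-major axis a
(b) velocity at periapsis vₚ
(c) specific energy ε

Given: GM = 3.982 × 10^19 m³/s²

Convert to SI: rₚ = 500 Mm = 5e+08 m; rₐ = 2 Gm = 2e+09 m.
(a) a = (rₚ + rₐ)/2 = (5e+08 + 2e+09)/2 ≈ 1.25e+09 m
(b) With a = (rₚ + rₐ)/2 = 1.25e+09 m, vₚ = √(GM (2/rₚ − 1/a)) = √(3.982e+19 · (2/5e+08 − 1/1.25e+09)) m/s ≈ 3.57e+05 m/s
(c) With a = (rₚ + rₐ)/2 = 1.25e+09 m, ε = −GM/(2a) = −3.982e+19/(2 · 1.25e+09) J/kg ≈ -1.593e+10 J/kg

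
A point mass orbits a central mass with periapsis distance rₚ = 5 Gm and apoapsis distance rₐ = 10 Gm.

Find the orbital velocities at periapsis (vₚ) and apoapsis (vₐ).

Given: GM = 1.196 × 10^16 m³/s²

Convert to SI: rₚ = 5 Gm = 5e+09 m; rₐ = 10 Gm = 1e+10 m.
Use the vis-viva equation v² = GM(2/r − 1/a) with a = (rₚ + rₐ)/2 = (5e+09 + 1e+10)/2 = 7.5e+09 m.
vₚ = √(GM · (2/rₚ − 1/a)) = √(1.196e+16 · (2/5e+09 − 1/7.5e+09)) m/s ≈ 1786 m/s = 1.786 km/s.
vₐ = √(GM · (2/rₐ − 1/a)) = √(1.196e+16 · (2/1e+10 − 1/7.5e+09)) m/s ≈ 892.9 m/s = 892.9 m/s.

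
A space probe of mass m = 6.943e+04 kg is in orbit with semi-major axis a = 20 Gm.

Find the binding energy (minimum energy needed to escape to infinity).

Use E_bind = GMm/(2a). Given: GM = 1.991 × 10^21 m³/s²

Convert to SI: a = 20 Gm = 2e+10 m.
Total orbital energy is E = −GMm/(2a); binding energy is E_bind = −E = GMm/(2a).
E_bind = 1.991e+21 · 6.943e+04 / (2 · 2e+10) J ≈ 3.456e+15 J = 3.456 PJ.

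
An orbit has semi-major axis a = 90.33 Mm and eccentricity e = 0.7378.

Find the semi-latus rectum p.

Convert to SI: a = 90.33 Mm = 9.033e+07 m.
p = a (1 − e²).
p = 9.033e+07 · (1 − (0.7378)²) = 9.033e+07 · 0.455651 ≈ 4.116e+07 m = 41.16 Mm.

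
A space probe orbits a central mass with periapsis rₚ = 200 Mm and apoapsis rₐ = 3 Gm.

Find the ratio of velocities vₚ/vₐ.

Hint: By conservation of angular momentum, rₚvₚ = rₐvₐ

Convert to SI: rₚ = 200 Mm = 2e+08 m; rₐ = 3 Gm = 3e+09 m.
Conservation of angular momentum gives rₚvₚ = rₐvₐ, so vₚ/vₐ = rₐ/rₚ.
vₚ/vₐ = 3e+09 / 2e+08 ≈ 15.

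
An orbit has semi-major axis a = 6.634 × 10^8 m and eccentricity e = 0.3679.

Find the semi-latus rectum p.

p = a (1 − e²).
p = 6.634e+08 · (1 − (0.3679)²) = 6.634e+08 · 0.86465 ≈ 5.736e+08 m = 5.736 × 10^8 m.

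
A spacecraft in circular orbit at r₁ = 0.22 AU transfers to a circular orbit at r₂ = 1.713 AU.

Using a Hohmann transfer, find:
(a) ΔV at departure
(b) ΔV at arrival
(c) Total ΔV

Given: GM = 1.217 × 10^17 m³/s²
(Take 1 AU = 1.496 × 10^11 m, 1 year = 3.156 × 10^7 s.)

Convert to SI: r₁ = 0.22 AU = 3.2912e+10 m; r₂ = 1.713 AU = 2.56265e+11 m.
Transfer semi-major axis: a_t = (r₁ + r₂)/2 = (3.2912e+10 + 2.56265e+11)/2 = 1.44588e+11 m.
Circular speeds: v₁ = √(GM/r₁) = 1922.95 m/s, v₂ = √(GM/r₂) = 689.129 m/s.
Transfer speeds (vis-viva v² = GM(2/r − 1/a_t)): v₁ᵗ = 2560.04 m/s, v₂ᵗ = 328.784 m/s.
(a) ΔV₁ = |v₁ᵗ − v₁| ≈ 637.1 m/s = 0.1344 AU/year.
(b) ΔV₂ = |v₂ − v₂ᵗ| ≈ 360.3 m/s = 0.07602 AU/year.
(c) ΔV_total = ΔV₁ + ΔV₂ ≈ 997.4 m/s = 0.2104 AU/year.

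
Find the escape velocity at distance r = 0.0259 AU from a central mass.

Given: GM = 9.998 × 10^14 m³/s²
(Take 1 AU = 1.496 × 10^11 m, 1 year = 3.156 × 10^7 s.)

Convert to SI: r = 0.0259 AU = 3.87464e+09 m.
Escape velocity comes from setting total energy to zero: ½v² − GM/r = 0 ⇒ v_esc = √(2GM / r).
v_esc = √(2 · 9.998e+14 / 3.87464e+09) m/s ≈ 718.4 m/s = 0.1516 AU/year.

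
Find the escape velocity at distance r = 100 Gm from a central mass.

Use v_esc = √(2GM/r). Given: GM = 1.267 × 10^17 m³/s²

Convert to SI: r = 100 Gm = 1e+11 m.
Escape velocity comes from setting total energy to zero: ½v² − GM/r = 0 ⇒ v_esc = √(2GM / r).
v_esc = √(2 · 1.267e+17 / 1e+11) m/s ≈ 1592 m/s = 1.592 km/s.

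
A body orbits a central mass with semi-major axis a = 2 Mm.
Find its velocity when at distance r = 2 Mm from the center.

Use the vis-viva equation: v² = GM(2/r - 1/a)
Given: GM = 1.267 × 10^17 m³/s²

Convert to SI: a = 2 Mm = 2e+06 m; r = 2 Mm = 2e+06 m.
Vis-viva: v = √(GM · (2/r − 1/a)).
2/r − 1/a = 2/2e+06 − 1/2e+06 = 5e-07 m⁻¹.
v = √(1.267e+17 · 5e-07) m/s ≈ 2.517e+05 m/s = 251.7 km/s.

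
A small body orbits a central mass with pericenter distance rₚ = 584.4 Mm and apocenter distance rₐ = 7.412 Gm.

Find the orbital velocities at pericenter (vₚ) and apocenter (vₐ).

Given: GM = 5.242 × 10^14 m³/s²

Convert to SI: rₚ = 584.4 Mm = 5.844e+08 m; rₐ = 7.412 Gm = 7.412e+09 m.
Use the vis-viva equation v² = GM(2/r − 1/a) with a = (rₚ + rₐ)/2 = (5.844e+08 + 7.412e+09)/2 = 3.9982e+09 m.
vₚ = √(GM · (2/rₚ − 1/a)) = √(5.242e+14 · (2/5.844e+08 − 1/3.9982e+09)) m/s ≈ 1290 m/s = 1.29 km/s.
vₐ = √(GM · (2/rₐ − 1/a)) = √(5.242e+14 · (2/7.412e+09 − 1/3.9982e+09)) m/s ≈ 101.7 m/s = 101.7 m/s.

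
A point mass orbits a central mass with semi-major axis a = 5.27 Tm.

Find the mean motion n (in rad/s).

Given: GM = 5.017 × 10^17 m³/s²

Convert to SI: a = 5.27 Tm = 5.27e+12 m.
n = √(GM / a³).
n = √(5.017e+17 / (5.27e+12)³) rad/s ≈ 5.855e-11 rad/s.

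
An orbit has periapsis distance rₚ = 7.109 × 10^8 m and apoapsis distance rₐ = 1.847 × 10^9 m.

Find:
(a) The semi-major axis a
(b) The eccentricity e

(a) a = (rₚ + rₐ) / 2 = (7.109e+08 + 1.847e+09) / 2 ≈ 1.279e+09 m = 1.279 × 10^9 m.
(b) e = (rₐ − rₚ) / (rₐ + rₚ) = (1.847e+09 − 7.109e+08) / (1.847e+09 + 7.109e+08) ≈ 0.4442.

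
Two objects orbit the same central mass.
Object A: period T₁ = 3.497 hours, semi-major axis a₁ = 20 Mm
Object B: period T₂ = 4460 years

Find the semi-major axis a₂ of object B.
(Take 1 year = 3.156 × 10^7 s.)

Convert to SI: T₁ = 3.497 hours = 12589.2 s; a₁ = 20 Mm = 2e+07 m; T₂ = 4460 years = 1.40758e+11 s.
Kepler's third law: (T₁/T₂)² = (a₁/a₂)³ ⇒ a₂ = a₁ · (T₂/T₁)^(2/3).
T₂/T₁ = 1.40758e+11 / 12589.2 = 1.11808e+07.
a₂ = 2e+07 · (1.11808e+07)^(2/3) m ≈ 1e+12 m = 1 Tm.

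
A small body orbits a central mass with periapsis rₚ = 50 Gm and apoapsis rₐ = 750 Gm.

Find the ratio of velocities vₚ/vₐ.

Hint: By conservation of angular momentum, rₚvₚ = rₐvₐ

Convert to SI: rₚ = 50 Gm = 5e+10 m; rₐ = 750 Gm = 7.5e+11 m.
Conservation of angular momentum gives rₚvₚ = rₐvₐ, so vₚ/vₐ = rₐ/rₚ.
vₚ/vₐ = 7.5e+11 / 5e+10 ≈ 15.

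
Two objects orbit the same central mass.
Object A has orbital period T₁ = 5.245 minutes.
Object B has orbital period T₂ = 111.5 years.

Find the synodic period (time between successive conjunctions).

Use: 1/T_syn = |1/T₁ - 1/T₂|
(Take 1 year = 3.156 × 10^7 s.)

Convert to SI: T₁ = 5.245 minutes = 314.7 s; T₂ = 111.5 years = 3.51894e+09 s.
T_syn = |T₁ · T₂ / (T₁ − T₂)|.
T_syn = |314.7 · 3.51894e+09 / (314.7 − 3.51894e+09)| s ≈ 314.7 s = 5.245 minutes.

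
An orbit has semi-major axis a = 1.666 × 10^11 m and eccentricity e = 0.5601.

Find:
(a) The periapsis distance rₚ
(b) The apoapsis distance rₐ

(a) rₚ = a(1 − e) = 1.666e+11 · (1 − 0.5601) = 1.666e+11 · 0.4399 ≈ 7.329e+10 m = 7.329 × 10^10 m.
(b) rₐ = a(1 + e) = 1.666e+11 · (1 + 0.5601) = 1.666e+11 · 1.5601 ≈ 2.599e+11 m = 2.599 × 10^11 m.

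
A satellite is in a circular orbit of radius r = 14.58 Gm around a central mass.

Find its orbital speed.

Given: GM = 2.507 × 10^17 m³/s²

Convert to SI: r = 14.58 Gm = 1.458e+10 m.
For a circular orbit, gravity supplies the centripetal force, so v = √(GM / r).
v = √(2.507e+17 / 1.458e+10) m/s ≈ 4147 m/s = 4.147 km/s.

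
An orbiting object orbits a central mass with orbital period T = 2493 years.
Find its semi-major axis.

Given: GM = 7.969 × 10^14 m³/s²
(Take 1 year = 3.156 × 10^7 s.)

Convert to SI: T = 2493 years = 7.86791e+10 s.
Invert Kepler's third law: a = (GM · T² / (4π²))^(1/3).
Substituting T = 7.86791e+10 s and GM = 7.969e+14 m³/s²:
a = (7.969e+14 · (7.86791e+10)² / (4π²))^(1/3) m
a ≈ 4.999e+11 m = 499.9 Gm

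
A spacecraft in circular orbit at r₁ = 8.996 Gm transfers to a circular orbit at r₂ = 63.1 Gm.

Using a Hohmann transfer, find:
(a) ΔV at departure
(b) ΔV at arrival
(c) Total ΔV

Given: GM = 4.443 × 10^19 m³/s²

Convert to SI: r₁ = 8.996 Gm = 8.996e+09 m; r₂ = 63.1 Gm = 6.31e+10 m.
Transfer semi-major axis: a_t = (r₁ + r₂)/2 = (8.996e+09 + 6.31e+10)/2 = 3.6048e+10 m.
Circular speeds: v₁ = √(GM/r₁) = 70277 m/s, v₂ = √(GM/r₂) = 26535.3 m/s.
Transfer speeds (vis-viva v² = GM(2/r − 1/a_t)): v₁ᵗ = 92979.6 m/s, v₂ᵗ = 13255.9 m/s.
(a) ΔV₁ = |v₁ᵗ − v₁| ≈ 2.27e+04 m/s = 22.7 km/s.
(b) ΔV₂ = |v₂ − v₂ᵗ| ≈ 1.328e+04 m/s = 13.28 km/s.
(c) ΔV_total = ΔV₁ + ΔV₂ ≈ 3.598e+04 m/s = 35.98 km/s.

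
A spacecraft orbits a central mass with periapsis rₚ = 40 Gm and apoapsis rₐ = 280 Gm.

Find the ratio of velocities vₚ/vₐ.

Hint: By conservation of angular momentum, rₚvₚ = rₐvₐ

Convert to SI: rₚ = 40 Gm = 4e+10 m; rₐ = 280 Gm = 2.8e+11 m.
Conservation of angular momentum gives rₚvₚ = rₐvₐ, so vₚ/vₐ = rₐ/rₚ.
vₚ/vₐ = 2.8e+11 / 4e+10 ≈ 7.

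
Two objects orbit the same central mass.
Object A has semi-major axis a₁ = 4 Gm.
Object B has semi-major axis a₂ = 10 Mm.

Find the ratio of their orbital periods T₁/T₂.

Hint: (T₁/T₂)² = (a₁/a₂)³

Convert to SI: a₁ = 4 Gm = 4e+09 m; a₂ = 10 Mm = 1e+07 m.
From Kepler's third law, (T₁/T₂)² = (a₁/a₂)³, so T₁/T₂ = (a₁/a₂)^(3/2).
a₁/a₂ = 4e+09 / 1e+07 = 400.
T₁/T₂ = (400)^(3/2) ≈ 8000.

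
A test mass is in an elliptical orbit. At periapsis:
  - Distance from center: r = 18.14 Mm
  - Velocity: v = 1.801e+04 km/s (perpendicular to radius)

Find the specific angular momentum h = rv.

Convert to SI: r = 18.14 Mm = 1.814e+07 m; v = 1.801e+04 km/s = 1.801e+07 m/s.
With v perpendicular to r, h = r · v.
h = 1.814e+07 · 1.801e+07 m²/s ≈ 3.267e+14 m²/s.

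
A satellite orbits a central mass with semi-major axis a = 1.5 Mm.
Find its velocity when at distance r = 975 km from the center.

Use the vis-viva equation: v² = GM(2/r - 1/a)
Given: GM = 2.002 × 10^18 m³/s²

Convert to SI: a = 1.5 Mm = 1.5e+06 m; r = 975 km = 975000 m.
Vis-viva: v = √(GM · (2/r − 1/a)).
2/r − 1/a = 2/975000 − 1/1.5e+06 = 1.38462e-06 m⁻¹.
v = √(2.002e+18 · 1.38462e-06) m/s ≈ 1.665e+06 m/s = 1665 km/s.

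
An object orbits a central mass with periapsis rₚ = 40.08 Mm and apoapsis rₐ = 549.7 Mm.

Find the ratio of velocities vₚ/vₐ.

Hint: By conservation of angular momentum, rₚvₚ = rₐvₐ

Convert to SI: rₚ = 40.08 Mm = 4.008e+07 m; rₐ = 549.7 Mm = 5.497e+08 m.
Conservation of angular momentum gives rₚvₚ = rₐvₐ, so vₚ/vₐ = rₐ/rₚ.
vₚ/vₐ = 5.497e+08 / 4.008e+07 ≈ 13.72.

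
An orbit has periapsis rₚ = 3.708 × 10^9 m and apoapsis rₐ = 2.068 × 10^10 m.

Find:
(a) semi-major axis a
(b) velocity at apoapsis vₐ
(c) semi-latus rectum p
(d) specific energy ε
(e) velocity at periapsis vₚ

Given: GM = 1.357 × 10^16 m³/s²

(a) a = (rₚ + rₐ)/2 = (3.708e+09 + 2.068e+10)/2 ≈ 1.219e+10 m
(b) With a = (rₚ + rₐ)/2 = 1.2194e+10 m, vₐ = √(GM (2/rₐ − 1/a)) = √(1.357e+16 · (2/2.068e+10 − 1/1.2194e+10)) m/s ≈ 446.7 m/s
(c) From a = (rₚ + rₐ)/2 = 1.2194e+10 m and e = (rₐ − rₚ)/(rₐ + rₚ) = 0.695916, p = a(1 − e²) = 1.2194e+10 · (1 − (0.695916)²) ≈ 6.288e+09 m
(d) With a = (rₚ + rₐ)/2 = 1.2194e+10 m, ε = −GM/(2a) = −1.357e+16/(2 · 1.2194e+10) J/kg ≈ -5.564e+05 J/kg
(e) With a = (rₚ + rₐ)/2 = 1.2194e+10 m, vₚ = √(GM (2/rₚ − 1/a)) = √(1.357e+16 · (2/3.708e+09 − 1/1.2194e+10)) m/s ≈ 2491 m/s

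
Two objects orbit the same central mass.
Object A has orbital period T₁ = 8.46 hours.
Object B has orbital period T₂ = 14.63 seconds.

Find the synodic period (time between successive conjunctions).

Convert to SI: T₁ = 8.46 hours = 30456 s.
T_syn = |T₁ · T₂ / (T₁ − T₂)|.
T_syn = |30456 · 14.63 / (30456 − 14.63)| s ≈ 14.64 s = 14.64 seconds.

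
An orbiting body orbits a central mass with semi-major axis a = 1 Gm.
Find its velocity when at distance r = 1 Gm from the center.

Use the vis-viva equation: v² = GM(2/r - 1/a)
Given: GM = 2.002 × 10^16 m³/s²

Convert to SI: a = 1 Gm = 1e+09 m; r = 1 Gm = 1e+09 m.
Vis-viva: v = √(GM · (2/r − 1/a)).
2/r − 1/a = 2/1e+09 − 1/1e+09 = 1e-09 m⁻¹.
v = √(2.002e+16 · 1e-09) m/s ≈ 4474 m/s = 4.474 km/s.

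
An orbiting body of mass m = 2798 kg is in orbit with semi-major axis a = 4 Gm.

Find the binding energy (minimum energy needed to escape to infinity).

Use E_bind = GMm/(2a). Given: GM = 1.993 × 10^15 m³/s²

Convert to SI: a = 4 Gm = 4e+09 m.
Total orbital energy is E = −GMm/(2a); binding energy is E_bind = −E = GMm/(2a).
E_bind = 1.993e+15 · 2798 / (2 · 4e+09) J ≈ 6.971e+08 J = 697.1 MJ.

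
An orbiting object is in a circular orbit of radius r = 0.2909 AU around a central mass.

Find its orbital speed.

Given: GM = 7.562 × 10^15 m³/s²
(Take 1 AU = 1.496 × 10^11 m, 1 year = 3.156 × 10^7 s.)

Convert to SI: r = 0.2909 AU = 4.35186e+10 m.
For a circular orbit, gravity supplies the centripetal force, so v = √(GM / r).
v = √(7.562e+15 / 4.35186e+10) m/s ≈ 416.9 m/s = 0.08794 AU/year.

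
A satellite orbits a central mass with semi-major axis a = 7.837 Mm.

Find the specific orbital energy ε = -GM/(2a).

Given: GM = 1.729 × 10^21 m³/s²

Convert to SI: a = 7.837 Mm = 7.837e+06 m.
ε = −GM / (2a).
ε = −1.729e+21 / (2 · 7.837e+06) J/kg ≈ -1.103e+14 J/kg = -1.103e+05 GJ/kg.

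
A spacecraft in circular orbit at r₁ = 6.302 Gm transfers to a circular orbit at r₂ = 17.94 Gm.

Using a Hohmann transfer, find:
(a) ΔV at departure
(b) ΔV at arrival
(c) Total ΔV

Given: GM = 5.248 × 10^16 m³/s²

Convert to SI: r₁ = 6.302 Gm = 6.302e+09 m; r₂ = 17.94 Gm = 1.794e+10 m.
Transfer semi-major axis: a_t = (r₁ + r₂)/2 = (6.302e+09 + 1.794e+10)/2 = 1.2121e+10 m.
Circular speeds: v₁ = √(GM/r₁) = 2885.74 m/s, v₂ = √(GM/r₂) = 1710.35 m/s.
Transfer speeds (vis-viva v² = GM(2/r − 1/a_t)): v₁ᵗ = 3510.75 m/s, v₂ᵗ = 1233.26 m/s.
(a) ΔV₁ = |v₁ᵗ − v₁| ≈ 625 m/s = 625 m/s.
(b) ΔV₂ = |v₂ − v₂ᵗ| ≈ 477.1 m/s = 477.1 m/s.
(c) ΔV_total = ΔV₁ + ΔV₂ ≈ 1102 m/s = 1.102 km/s.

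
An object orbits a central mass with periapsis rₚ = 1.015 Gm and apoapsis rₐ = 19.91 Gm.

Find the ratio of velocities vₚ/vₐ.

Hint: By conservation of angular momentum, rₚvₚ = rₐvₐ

Convert to SI: rₚ = 1.015 Gm = 1.015e+09 m; rₐ = 19.91 Gm = 1.991e+10 m.
Conservation of angular momentum gives rₚvₚ = rₐvₐ, so vₚ/vₐ = rₐ/rₚ.
vₚ/vₐ = 1.991e+10 / 1.015e+09 ≈ 19.62.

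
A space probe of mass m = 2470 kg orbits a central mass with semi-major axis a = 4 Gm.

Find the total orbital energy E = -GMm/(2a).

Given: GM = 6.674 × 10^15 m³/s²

Convert to SI: a = 4 Gm = 4e+09 m.
E = −GMm / (2a).
E = −6.674e+15 · 2470 / (2 · 4e+09) J ≈ -2.061e+09 J = -2.061 GJ.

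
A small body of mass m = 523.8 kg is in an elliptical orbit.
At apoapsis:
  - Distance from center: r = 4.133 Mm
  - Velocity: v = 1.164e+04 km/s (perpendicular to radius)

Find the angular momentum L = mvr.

Convert to SI: r = 4.133 Mm = 4.133e+06 m; v = 1.164e+04 km/s = 1.164e+07 m/s.
Since v is perpendicular to r, L = m · v · r.
L = 523.8 · 1.164e+07 · 4.133e+06 kg·m²/s ≈ 2.52e+16 kg·m²/s.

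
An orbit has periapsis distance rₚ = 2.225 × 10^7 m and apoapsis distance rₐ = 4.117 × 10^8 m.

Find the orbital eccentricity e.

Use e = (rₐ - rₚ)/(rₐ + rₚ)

e = (rₐ − rₚ) / (rₐ + rₚ).
e = (4.117e+08 − 2.225e+07) / (4.117e+08 + 2.225e+07) = 3.8945e+08 / 4.3395e+08 ≈ 0.8975.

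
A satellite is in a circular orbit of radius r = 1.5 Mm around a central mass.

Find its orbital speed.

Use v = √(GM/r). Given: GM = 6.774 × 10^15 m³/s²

Convert to SI: r = 1.5 Mm = 1.5e+06 m.
For a circular orbit, gravity supplies the centripetal force, so v = √(GM / r).
v = √(6.774e+15 / 1.5e+06) m/s ≈ 6.72e+04 m/s = 67.2 km/s.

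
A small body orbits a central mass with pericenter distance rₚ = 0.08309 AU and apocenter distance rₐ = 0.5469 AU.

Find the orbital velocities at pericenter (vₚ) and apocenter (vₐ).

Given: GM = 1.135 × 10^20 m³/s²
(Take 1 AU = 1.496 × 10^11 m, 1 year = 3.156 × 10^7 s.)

Convert to SI: rₚ = 0.08309 AU = 1.24303e+10 m; rₐ = 0.5469 AU = 8.18162e+10 m.
Use the vis-viva equation v² = GM(2/r − 1/a) with a = (rₚ + rₐ)/2 = (1.24303e+10 + 8.18162e+10)/2 = 4.71233e+10 m.
vₚ = √(GM · (2/rₚ − 1/a)) = √(1.135e+20 · (2/1.24303e+10 − 1/4.71233e+10)) m/s ≈ 1.259e+05 m/s = 26.56 AU/year.
vₐ = √(GM · (2/rₐ − 1/a)) = √(1.135e+20 · (2/8.18162e+10 − 1/4.71233e+10)) m/s ≈ 1.913e+04 m/s = 4.036 AU/year.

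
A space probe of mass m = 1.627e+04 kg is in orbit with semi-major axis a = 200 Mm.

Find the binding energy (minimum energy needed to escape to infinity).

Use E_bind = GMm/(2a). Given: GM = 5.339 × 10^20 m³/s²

Convert to SI: a = 200 Mm = 2e+08 m.
Total orbital energy is E = −GMm/(2a); binding energy is E_bind = −E = GMm/(2a).
E_bind = 5.339e+20 · 1.627e+04 / (2 · 2e+08) J ≈ 2.172e+16 J = 21.72 PJ.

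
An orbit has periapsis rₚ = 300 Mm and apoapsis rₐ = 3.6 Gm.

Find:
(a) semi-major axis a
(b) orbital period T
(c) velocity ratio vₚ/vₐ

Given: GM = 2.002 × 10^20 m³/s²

Convert to SI: rₚ = 300 Mm = 3e+08 m; rₐ = 3.6 Gm = 3.6e+09 m.
(a) a = (rₚ + rₐ)/2 = (3e+08 + 3.6e+09)/2 ≈ 1.95e+09 m
(b) With a = (rₚ + rₐ)/2 = 1.95e+09 m, T = 2π √(a³/GM) = 2π √((1.95e+09)³/2.002e+20) s ≈ 3.824e+04 s
(c) Conservation of angular momentum (rₚvₚ = rₐvₐ) gives vₚ/vₐ = rₐ/rₚ = 3.6e+09/3e+08 ≈ 12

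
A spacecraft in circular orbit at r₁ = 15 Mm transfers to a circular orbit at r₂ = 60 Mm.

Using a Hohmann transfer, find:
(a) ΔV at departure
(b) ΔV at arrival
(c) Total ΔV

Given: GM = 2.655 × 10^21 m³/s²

Convert to SI: r₁ = 15 Mm = 1.5e+07 m; r₂ = 60 Mm = 6e+07 m.
Transfer semi-major axis: a_t = (r₁ + r₂)/2 = (1.5e+07 + 6e+07)/2 = 3.75e+07 m.
Circular speeds: v₁ = √(GM/r₁) = 1.33041e+07 m/s, v₂ = √(GM/r₂) = 6.65207e+06 m/s.
Transfer speeds (vis-viva v² = GM(2/r − 1/a_t)): v₁ᵗ = 1.68285e+07 m/s, v₂ᵗ = 4.20714e+06 m/s.
(a) ΔV₁ = |v₁ᵗ − v₁| ≈ 3.524e+06 m/s = 3524 km/s.
(b) ΔV₂ = |v₂ − v₂ᵗ| ≈ 2.445e+06 m/s = 2445 km/s.
(c) ΔV_total = ΔV₁ + ΔV₂ ≈ 5.969e+06 m/s = 5969 km/s.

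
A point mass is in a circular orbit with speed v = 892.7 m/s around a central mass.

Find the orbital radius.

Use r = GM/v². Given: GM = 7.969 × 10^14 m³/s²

For a circular orbit, v² = GM / r, so r = GM / v².
r = 7.969e+14 / (892.7)² m ≈ 1e+09 m = 1000 Mm.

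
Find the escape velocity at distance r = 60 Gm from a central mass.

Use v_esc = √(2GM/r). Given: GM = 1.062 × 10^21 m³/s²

Convert to SI: r = 60 Gm = 6e+10 m.
Escape velocity comes from setting total energy to zero: ½v² − GM/r = 0 ⇒ v_esc = √(2GM / r).
v_esc = √(2 · 1.062e+21 / 6e+10) m/s ≈ 1.881e+05 m/s = 188.1 km/s.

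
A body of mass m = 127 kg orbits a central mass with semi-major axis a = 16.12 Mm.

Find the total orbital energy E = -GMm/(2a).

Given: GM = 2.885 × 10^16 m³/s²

Convert to SI: a = 16.12 Mm = 1.612e+07 m.
E = −GMm / (2a).
E = −2.885e+16 · 127 / (2 · 1.612e+07) J ≈ -1.136e+11 J = -113.6 GJ.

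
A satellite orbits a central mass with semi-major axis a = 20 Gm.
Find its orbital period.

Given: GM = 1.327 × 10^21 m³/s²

Convert to SI: a = 20 Gm = 2e+10 m.
Kepler's third law: T = 2π √(a³ / GM).
Substituting a = 2e+10 m and GM = 1.327e+21 m³/s²:
T = 2π √((2e+10)³ / 1.327e+21) s
T ≈ 4.879e+05 s = 5.646 days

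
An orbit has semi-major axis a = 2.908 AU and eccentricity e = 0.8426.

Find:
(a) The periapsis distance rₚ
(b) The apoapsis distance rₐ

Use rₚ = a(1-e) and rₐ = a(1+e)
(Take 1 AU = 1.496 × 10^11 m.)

Convert to SI: a = 2.908 AU = 4.35037e+11 m.
(a) rₚ = a(1 − e) = 4.35037e+11 · (1 − 0.8426) = 4.35037e+11 · 0.1574 ≈ 6.847e+10 m = 0.4577 AU.
(b) rₐ = a(1 + e) = 4.35037e+11 · (1 + 0.8426) = 4.35037e+11 · 1.8426 ≈ 8.016e+11 m = 5.358 AU.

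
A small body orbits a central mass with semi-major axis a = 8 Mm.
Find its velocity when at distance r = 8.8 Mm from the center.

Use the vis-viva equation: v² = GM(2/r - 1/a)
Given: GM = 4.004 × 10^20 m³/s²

Convert to SI: a = 8 Mm = 8e+06 m; r = 8.8 Mm = 8.8e+06 m.
Vis-viva: v = √(GM · (2/r − 1/a)).
2/r − 1/a = 2/8.8e+06 − 1/8e+06 = 1.02273e-07 m⁻¹.
v = √(4.004e+20 · 1.02273e-07) m/s ≈ 6.399e+06 m/s = 6399 km/s.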